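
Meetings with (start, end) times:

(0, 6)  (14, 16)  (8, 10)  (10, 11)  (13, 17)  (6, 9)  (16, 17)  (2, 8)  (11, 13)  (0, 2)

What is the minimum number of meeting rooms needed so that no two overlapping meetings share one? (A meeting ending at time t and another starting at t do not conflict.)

2

Count concurrent intervals with a sweep; the peak is the room count.
Events (time:±→running): 0:+→1 0:+→2 … peak 2.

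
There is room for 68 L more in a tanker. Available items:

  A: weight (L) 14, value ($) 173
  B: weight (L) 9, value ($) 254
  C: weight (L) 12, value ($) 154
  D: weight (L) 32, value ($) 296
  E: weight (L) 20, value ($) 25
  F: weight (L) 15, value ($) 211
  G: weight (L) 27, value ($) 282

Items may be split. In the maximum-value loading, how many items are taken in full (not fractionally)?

4

Order: B (254/9=28.22) > F (211/15=14.07) > C (154/12=12.83) > A (173/14=12.36) > G (282/27=10.44) > D (296/32=9.25) > E (25/20=1.25)
Fill: take B (9 @ 254) → take F (15 @ 211) → take C (12 @ 154) → take A (14 @ 173) → take 18/27 of G → 188.00; 68/68 used.
4 item(s) taken whole; one partial (take 18/27 of G).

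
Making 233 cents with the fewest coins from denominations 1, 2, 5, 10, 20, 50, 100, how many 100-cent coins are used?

Use the largest denomination that fits, subtract, and repeat.
233 = 2×100 + 1×20 + 1×10 + 1×2 + 1×1
Count of 100: 2

2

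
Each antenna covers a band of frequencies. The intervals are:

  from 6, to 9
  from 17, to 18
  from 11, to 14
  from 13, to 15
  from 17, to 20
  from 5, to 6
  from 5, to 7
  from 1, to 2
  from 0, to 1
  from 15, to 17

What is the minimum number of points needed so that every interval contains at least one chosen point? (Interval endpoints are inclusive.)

By right end: [0,1]  [1,2]  [5,6]  [5,7]  [6,9]  [11,14]  [13,15]  [15,17]  [17,18]  [17,20]
[0,1] uncovered → point at 1; [5,6] uncovered → point at 6; [11,14] uncovered → point at 14; [15,17] uncovered → point at 17.
Points: 1, 6, 14, 17 (4 total).

4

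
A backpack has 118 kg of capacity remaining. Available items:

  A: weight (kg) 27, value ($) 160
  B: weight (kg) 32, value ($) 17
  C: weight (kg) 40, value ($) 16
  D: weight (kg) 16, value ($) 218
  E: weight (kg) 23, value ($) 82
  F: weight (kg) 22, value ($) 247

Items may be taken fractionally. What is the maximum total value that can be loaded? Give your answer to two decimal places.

722.94

Ratios (sorted): D 13.62, F 11.23, A 5.93, E 3.57, B 0.53, C 0.40
take D (16 @ 218); take F (22 @ 247); take A (27 @ 160); take E (23 @ 82); take 30/32 of B → 15.94. Capacity used 118/118.
Total value = 722.94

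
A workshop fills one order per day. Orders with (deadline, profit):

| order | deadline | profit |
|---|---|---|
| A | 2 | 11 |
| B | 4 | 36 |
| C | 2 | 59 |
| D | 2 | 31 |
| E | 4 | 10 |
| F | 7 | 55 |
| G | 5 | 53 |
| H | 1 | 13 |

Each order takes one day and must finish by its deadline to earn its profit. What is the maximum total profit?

244

Take jobs in profit order; each goes to the latest open slot no later than its deadline.
Profit order: C=59 F=55 G=53 B=36 D=31 H=13 A=11 E=10
Assign: C→slot 2, F→slot 7, G→slot 5, B→slot 4, D→slot 1, H skipped, A skipped, E→slot 3.
Slots: [1:D] [2:C] [3:E] [4:B] [5:G] [7:F]
Profit = 31 + 59 + 10 + 36 + 53 + 55 = 244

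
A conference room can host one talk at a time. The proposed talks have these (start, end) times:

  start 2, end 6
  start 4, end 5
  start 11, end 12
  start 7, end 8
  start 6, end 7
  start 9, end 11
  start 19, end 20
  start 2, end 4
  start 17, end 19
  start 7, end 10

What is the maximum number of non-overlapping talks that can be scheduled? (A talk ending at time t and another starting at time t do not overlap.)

8

Order by finish time; keep every interval that doesn't clash with the previous kept one.
By end time: (2,4), (4,5), (2,6), (6,7), (7,8), (7,10), (9,11), (11,12), (17,19), (19,20).
Pick (2,4); next start ≥ 4 → (4,5); next start ≥ 5 → (6,7); next start ≥ 7 → (7,8); next start ≥ 8 → (9,11); next start ≥ 11 → (11,12); next start ≥ 12 → (17,19); next start ≥ 19 → (19,20).
Selected 8 talks.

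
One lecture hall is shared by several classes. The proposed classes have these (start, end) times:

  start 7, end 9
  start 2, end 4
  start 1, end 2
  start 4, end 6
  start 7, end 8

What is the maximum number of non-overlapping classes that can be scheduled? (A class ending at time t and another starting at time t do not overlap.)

Order by finish time; keep every interval that doesn't clash with the previous kept one.
Sorted by end: (1,2)  (2,4)  (4,6)  (7,8)  (7,9)
take (1,2); take (2,4); take (4,6); take (7,8); skip (7,9).
Selected 4 classes.

4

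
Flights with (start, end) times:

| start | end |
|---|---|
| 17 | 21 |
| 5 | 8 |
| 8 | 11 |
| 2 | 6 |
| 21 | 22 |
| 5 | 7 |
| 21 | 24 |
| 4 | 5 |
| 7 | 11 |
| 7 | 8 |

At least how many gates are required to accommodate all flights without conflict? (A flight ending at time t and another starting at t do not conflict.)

3

Count concurrent intervals with a sweep; the peak is the room count.
starts: [2, 4, 5, 5, 7, 7, 8, 17, 21, 21]
ends:   [5, 6, 7, 8, 8, 11, 11, 21, 22, 24]
s2→1 s4→2 e5→1 s5→2 s5→3  — peak 3.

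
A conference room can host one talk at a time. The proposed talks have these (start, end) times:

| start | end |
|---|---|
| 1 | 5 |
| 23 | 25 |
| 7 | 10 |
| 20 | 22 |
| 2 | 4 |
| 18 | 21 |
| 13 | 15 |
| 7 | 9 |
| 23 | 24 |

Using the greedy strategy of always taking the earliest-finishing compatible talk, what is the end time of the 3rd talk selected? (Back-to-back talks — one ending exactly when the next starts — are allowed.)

15

Order by finish time; keep every interval that doesn't clash with the previous kept one.
By end time: (2,4), (1,5), (7,9), (7,10), (13,15), (18,21), (20,22), (23,24), (23,25).
Pick (2,4); next start ≥ 4 → (7,9); next start ≥ 9 → (13,15); next start ≥ 15 → (18,21); next start ≥ 21 → (23,24).
Selected: (2,4) (7,9) (13,15) (18,21) (23,24)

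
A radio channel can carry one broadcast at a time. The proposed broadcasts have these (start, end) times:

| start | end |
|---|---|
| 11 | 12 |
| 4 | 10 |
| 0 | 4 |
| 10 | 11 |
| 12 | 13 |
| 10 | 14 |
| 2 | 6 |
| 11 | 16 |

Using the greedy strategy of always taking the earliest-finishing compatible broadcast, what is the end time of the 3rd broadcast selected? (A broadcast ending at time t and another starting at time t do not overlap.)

11

By end time: (0,4), (2,6), (4,10), (10,11), (11,12), (12,13), (10,14), (11,16).
Pick (0,4); next start ≥ 4 → (4,10); next start ≥ 10 → (10,11); next start ≥ 11 → (11,12); next start ≥ 12 → (12,13).
Selected: (0,4) (4,10) (10,11) (11,12) (12,13)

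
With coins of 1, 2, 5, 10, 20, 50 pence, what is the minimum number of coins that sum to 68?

5

Greedy: take as many of the largest coin as possible, then repeat with the remainder.
68 − 1×50→18 − 1×10→8 − 1×5→3 − 1×2→1 − 1×1→0
Total coins = 1 + 1 + 1 + 1 + 1 = 5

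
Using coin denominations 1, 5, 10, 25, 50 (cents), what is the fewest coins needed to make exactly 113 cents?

6

Greedy: take as many of the largest coin as possible, then repeat with the remainder.
113 − 2×50→13 − 1×10→3 − 3×1→0
Total coins = 2 + 1 + 3 = 6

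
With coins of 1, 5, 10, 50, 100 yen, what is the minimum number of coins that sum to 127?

127 = 1×100 + 2×10 + 1×5 + 2×1
Total coins = 1 + 2 + 1 + 2 = 6

6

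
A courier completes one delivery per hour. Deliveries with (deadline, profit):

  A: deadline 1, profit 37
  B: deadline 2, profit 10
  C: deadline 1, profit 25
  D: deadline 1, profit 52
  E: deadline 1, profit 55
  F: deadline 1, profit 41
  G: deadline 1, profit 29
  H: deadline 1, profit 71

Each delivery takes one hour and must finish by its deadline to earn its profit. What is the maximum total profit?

81

Take jobs in profit order; each goes to the latest open slot no later than its deadline.
Profit order: H=71 E=55 D=52 F=41 A=37 G=29 C=25 B=10
Assign: H→slot 1, E skipped, D skipped, F skipped, A skipped, G skipped, C skipped, B→slot 2.
Slots: [1:H] [2:B]
Profit = 71 + 10 = 81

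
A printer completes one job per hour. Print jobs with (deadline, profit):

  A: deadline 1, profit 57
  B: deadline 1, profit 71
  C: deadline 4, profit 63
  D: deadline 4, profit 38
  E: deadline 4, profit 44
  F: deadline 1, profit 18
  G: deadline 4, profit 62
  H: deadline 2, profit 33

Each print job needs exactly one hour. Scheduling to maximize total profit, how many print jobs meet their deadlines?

Take jobs in profit order; each goes to the latest open slot no later than its deadline.
Profit order: B=71 C=63 G=62 A=57 E=44 D=38 H=33 F=18
Assign: B→slot 1, C→slot 4, G→slot 3, A skipped, E→slot 2, D skipped, H skipped, F skipped.
Slots: [1:B] [2:E] [3:G] [4:C]
4 of 8 scheduled.

4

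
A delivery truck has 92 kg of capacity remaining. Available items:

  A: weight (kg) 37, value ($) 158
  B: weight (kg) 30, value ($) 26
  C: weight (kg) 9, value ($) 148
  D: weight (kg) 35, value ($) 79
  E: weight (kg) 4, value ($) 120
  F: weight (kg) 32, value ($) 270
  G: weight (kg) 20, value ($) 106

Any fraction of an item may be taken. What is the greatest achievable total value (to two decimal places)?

759.30

Greedy by value/weight ratio, highest first.
Ratios (sorted): E 30.00, C 16.44, F 8.44, G 5.30, A 4.27, D 2.26, B 0.87
take E (4 @ 120); take C (9 @ 148); take F (32 @ 270); take G (20 @ 106); take 27/37 of A → 115.30. Capacity used 92/92.
Total value = 759.30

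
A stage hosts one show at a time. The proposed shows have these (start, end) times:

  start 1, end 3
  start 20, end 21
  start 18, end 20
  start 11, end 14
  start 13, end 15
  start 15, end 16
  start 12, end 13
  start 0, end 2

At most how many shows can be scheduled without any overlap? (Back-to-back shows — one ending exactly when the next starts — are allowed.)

Sort by end time and greedily take each interval whose start is ≥ the last chosen end.
Sorted by end: (0,2)  (1,3)  (12,13)  (11,14)  (13,15)  (15,16)  (18,20)  (20,21)
take (0,2); take (12,13); take (13,15); take (15,16); take (18,20); take (20,21).
Selected 6 shows.

6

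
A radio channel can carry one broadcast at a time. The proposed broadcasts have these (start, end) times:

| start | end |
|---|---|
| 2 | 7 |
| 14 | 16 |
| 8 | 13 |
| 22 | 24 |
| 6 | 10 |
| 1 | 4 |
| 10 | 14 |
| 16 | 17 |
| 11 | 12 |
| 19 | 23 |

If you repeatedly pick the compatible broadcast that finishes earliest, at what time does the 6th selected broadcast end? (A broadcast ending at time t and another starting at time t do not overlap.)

By end time: (1,4), (2,7), (6,10), (11,12), (8,13), (10,14), (14,16), (16,17), (19,23), (22,24).
Pick (1,4); next start ≥ 4 → (6,10); next start ≥ 10 → (11,12); next start ≥ 12 → (14,16); next start ≥ 16 → (16,17); next start ≥ 17 → (19,23).
Selected: (1,4) (6,10) (11,12) (14,16) (16,17) (19,23)

23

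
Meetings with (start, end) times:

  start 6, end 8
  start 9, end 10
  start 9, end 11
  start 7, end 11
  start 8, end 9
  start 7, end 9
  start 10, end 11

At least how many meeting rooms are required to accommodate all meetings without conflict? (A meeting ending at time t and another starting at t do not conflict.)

Events (time:±→running): 6:+→1 7:+→2 7:+→3 … peak 3.

3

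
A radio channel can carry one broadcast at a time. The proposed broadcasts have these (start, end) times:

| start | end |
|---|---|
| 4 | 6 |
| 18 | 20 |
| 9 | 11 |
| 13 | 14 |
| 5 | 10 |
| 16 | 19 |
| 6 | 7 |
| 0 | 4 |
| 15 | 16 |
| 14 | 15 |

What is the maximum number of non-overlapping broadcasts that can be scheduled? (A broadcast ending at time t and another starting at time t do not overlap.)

8

Greedy by earliest finish: after sorting by end time, pick each interval compatible with the last pick.
Sorted by end: (0,4)  (4,6)  (6,7)  (5,10)  (9,11)  (13,14)  (14,15)  (15,16)  (16,19)  (18,20)
take (0,4); take (4,6); take (6,7); take (9,11); take (13,14); take (14,15); take (15,16); take (16,19).
Selected 8 broadcasts.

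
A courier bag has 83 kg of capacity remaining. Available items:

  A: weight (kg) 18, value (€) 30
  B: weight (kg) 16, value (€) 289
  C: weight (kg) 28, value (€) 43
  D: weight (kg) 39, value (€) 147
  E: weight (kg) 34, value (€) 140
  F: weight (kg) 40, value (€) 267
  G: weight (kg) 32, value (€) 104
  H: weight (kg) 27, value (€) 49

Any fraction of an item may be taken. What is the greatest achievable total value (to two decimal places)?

667.18

Order: B (289/16=18.06) > F (267/40=6.67) > E (140/34=4.12) > D (147/39=3.77) > G (104/32=3.25) > H (49/27=1.81) > A (30/18=1.67) > C (43/28=1.54)
Fill: take B (16 @ 289) → take F (40 @ 267) → take 27/34 of E → 111.18; 83/83 used.
Total value = 667.18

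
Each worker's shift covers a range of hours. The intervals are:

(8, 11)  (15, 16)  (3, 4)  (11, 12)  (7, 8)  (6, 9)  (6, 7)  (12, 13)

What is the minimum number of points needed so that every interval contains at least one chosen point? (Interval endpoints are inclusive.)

Sorted: [3,4] [6,7] [7,8] [6,9] [8,11] [11,12] [12,13] [15,16]
{[3,4]} hit by 4; {[6,7],[7,8],[6,9]} hit by 7; {[8,11],[11,12]} hit by 11; {[12,13]} hit by 13; {[15,16]} hit by 16.
Points: 4, 7, 11, 13, 16 (5 total).

5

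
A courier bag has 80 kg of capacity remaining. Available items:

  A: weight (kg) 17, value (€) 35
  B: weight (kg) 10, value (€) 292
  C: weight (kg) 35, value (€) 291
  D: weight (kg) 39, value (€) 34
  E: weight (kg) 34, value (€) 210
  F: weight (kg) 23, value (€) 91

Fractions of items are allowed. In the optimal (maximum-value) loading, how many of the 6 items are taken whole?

Ratios (sorted): B 29.20, C 8.31, E 6.18, F 3.96, A 2.06, D 0.87
take B (10 @ 292); take C (35 @ 291); take E (34 @ 210); take 1/23 of F → 3.96. Capacity used 80/80.
3 item(s) taken whole; one partial (take 1/23 of F).

3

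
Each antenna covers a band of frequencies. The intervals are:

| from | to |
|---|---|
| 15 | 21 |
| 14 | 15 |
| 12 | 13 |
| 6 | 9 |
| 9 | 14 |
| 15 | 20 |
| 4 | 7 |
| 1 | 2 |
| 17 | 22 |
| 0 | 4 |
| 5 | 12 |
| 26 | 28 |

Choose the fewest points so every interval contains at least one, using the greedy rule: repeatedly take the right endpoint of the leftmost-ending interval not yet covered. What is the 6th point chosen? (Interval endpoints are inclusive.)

28

Sort by right endpoint; whenever an interval is uncovered, place a point at its right end.
Sorted: [1,2] [0,4] [4,7] [6,9] [5,12] [12,13] [9,14] [14,15] [15,20] [15,21] [17,22] [26,28]
{[1,2],[0,4]} hit by 2; {[4,7],[6,9],[5,12]} hit by 7; {[12,13],[9,14]} hit by 13; {[14,15],[15,20],[15,21]} hit by 15; {[17,22]} hit by 22; {[26,28]} hit by 28.
Points: 2, 7, 13, 15, 22, 28 (6 total).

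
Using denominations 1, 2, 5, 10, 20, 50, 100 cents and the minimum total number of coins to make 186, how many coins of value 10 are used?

1

Greedy: take as many of the largest coin as possible, then repeat with the remainder.
186 − 1×100→86 − 1×50→36 − 1×20→16 − 1×10→6 − 1×5→1 − 1×1→0
Count of 10: 1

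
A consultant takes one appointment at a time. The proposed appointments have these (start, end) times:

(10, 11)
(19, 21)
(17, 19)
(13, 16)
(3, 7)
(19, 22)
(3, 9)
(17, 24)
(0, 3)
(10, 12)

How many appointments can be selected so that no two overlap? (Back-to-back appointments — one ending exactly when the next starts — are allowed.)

6

Sorted by end: (0,3)  (3,7)  (3,9)  (10,11)  (10,12)  (13,16)  (17,19)  (19,21)  (19,22)  (17,24)
take (0,3); take (3,7); take (10,11); take (13,16); take (17,19); take (19,21); skip (17,24).
Selected 6 appointments.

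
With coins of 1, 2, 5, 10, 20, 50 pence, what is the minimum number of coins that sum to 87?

Use the largest denomination that fits, subtract, and repeat.
87 = 1×50 + 1×20 + 1×10 + 1×5 + 1×2
Total coins = 1 + 1 + 1 + 1 + 1 = 5

5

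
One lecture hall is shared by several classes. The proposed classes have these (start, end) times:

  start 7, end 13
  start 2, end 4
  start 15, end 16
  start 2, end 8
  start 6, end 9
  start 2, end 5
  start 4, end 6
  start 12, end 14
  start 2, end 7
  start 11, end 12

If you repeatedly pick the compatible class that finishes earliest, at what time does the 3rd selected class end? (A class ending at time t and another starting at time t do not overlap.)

Sorted by end: (2,4)  (2,5)  (4,6)  (2,7)  (2,8)  (6,9)  (11,12)  (7,13)  (12,14)  (15,16)
take (2,4); skip (2,5); take (4,6); take (6,9); take (11,12); take (12,14); take (15,16).
Selected: (2,4) (4,6) (6,9) (11,12) (12,14) (15,16)

9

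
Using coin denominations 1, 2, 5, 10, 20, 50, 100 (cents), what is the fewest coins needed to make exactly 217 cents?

5

Greedy: take as many of the largest coin as possible, then repeat with the remainder.
217 = 2×100 + 1×10 + 1×5 + 1×2
Total coins = 2 + 1 + 1 + 1 = 5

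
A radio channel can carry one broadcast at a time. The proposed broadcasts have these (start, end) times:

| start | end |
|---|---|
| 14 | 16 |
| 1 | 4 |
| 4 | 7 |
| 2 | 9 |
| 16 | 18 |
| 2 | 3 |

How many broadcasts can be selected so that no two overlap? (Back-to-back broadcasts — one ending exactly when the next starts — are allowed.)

Greedy by earliest finish: after sorting by end time, pick each interval compatible with the last pick.
By end time: (2,3), (1,4), (4,7), (2,9), (14,16), (16,18).
Pick (2,3); next start ≥ 3 → (4,7); next start ≥ 7 → (14,16); next start ≥ 16 → (16,18).
Selected 4 broadcasts.

4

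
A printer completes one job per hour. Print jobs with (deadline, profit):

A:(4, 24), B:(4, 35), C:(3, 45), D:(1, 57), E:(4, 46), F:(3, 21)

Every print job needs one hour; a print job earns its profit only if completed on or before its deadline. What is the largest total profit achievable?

183

Profit order: D=57 E=46 C=45 B=35 A=24 F=21
Assign: D→slot 1, E→slot 4, C→slot 3, B→slot 2, A skipped, F skipped.
Slots: [1:D] [2:B] [3:C] [4:E]
Profit = 57 + 35 + 45 + 46 = 183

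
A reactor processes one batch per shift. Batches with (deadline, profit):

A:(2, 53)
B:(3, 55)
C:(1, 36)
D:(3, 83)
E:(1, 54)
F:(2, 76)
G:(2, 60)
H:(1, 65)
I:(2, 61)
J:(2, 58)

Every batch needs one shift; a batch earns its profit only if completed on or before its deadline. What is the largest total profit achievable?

Sort by profit descending; place each in the latest free slot ≤ its deadline.
Profit order: D=83 F=76 H=65 I=61 G=60 J=58 B=55 E=54 A=53 C=36
Assign: D→slot 3, F→slot 2, H→slot 1, I skipped, G skipped, J skipped, B skipped, E skipped, A skipped, C skipped.
Slots: [1:H] [2:F] [3:D]
Profit = 65 + 76 + 83 = 224

224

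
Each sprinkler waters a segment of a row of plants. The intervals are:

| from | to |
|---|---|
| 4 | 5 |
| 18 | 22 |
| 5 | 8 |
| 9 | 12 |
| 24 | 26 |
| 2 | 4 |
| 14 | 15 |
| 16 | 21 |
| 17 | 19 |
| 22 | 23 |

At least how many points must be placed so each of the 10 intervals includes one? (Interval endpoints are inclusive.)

7

Process intervals by earliest right end; each time one isn't hit yet, stab at its right endpoint.
By right end: [2,4]  [4,5]  [5,8]  [9,12]  [14,15]  [17,19]  [16,21]  [18,22]  [22,23]  [24,26]
[2,4] uncovered → point at 4; [5,8] uncovered → point at 8; [9,12] uncovered → point at 12; [14,15] uncovered → point at 15; [17,19] uncovered → point at 19; [22,23] uncovered → point at 23; [24,26] uncovered → point at 26.
Points: 4, 8, 12, 15, 19, 23, 26 (7 total).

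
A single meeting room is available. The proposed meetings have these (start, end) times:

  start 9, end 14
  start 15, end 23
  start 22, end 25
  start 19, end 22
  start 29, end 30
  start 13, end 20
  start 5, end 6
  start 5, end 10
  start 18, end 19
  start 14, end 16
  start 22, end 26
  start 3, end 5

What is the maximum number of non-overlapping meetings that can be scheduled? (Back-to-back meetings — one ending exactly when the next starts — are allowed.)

Order by finish time; keep every interval that doesn't clash with the previous kept one.
Sorted by end: (3,5)  (5,6)  (5,10)  (9,14)  (14,16)  (18,19)  (13,20)  (19,22)  (15,23)  (22,25)  (22,26)  (29,30)
take (3,5); take (5,6); take (9,14); take (14,16); take (18,19); take (19,22); take (22,25); take (29,30).
Selected 8 meetings.

8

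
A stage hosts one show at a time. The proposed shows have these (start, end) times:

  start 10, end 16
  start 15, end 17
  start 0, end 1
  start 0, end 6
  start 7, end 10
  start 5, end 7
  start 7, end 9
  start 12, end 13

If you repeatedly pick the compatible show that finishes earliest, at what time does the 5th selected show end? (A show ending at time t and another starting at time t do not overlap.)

Greedy by earliest finish: after sorting by end time, pick each interval compatible with the last pick.
By end time: (0,1), (0,6), (5,7), (7,9), (7,10), (12,13), (10,16), (15,17).
Pick (0,1); next start ≥ 1 → (5,7); next start ≥ 7 → (7,9); next start ≥ 9 → (12,13); next start ≥ 13 → (15,17).
Selected: (0,1) (5,7) (7,9) (12,13) (15,17)

17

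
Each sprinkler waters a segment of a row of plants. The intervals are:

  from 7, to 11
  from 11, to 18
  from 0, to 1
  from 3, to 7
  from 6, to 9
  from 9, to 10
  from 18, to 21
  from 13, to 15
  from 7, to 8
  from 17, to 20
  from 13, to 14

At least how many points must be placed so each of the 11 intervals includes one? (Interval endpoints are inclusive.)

Process intervals by earliest right end; each time one isn't hit yet, stab at its right endpoint.
Sorted: [0,1] [3,7] [7,8] [6,9] [9,10] [7,11] [13,14] [13,15] [11,18] [17,20] [18,21]
{[0,1]} hit by 1; {[3,7],[7,8],[6,9]} hit by 7; {[9,10],[7,11]} hit by 10; {[13,14],[13,15],[11,18]} hit by 14; {[17,20],[18,21]} hit by 20.
Points: 1, 7, 10, 14, 20 (5 total).

5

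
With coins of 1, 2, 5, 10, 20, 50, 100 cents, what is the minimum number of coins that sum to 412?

6

Greedy: take as many of the largest coin as possible, then repeat with the remainder.
412 = 4×100 + 1×10 + 1×2
Total coins = 4 + 1 + 1 = 6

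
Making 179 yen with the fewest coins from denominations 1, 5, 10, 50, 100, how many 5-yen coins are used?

1

179 = 1×100 + 1×50 + 2×10 + 1×5 + 4×1
Count of 5: 1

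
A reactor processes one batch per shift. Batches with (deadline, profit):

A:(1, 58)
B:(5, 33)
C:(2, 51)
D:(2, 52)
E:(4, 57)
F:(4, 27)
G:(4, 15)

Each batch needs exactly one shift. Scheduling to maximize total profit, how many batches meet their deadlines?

5

Profit order: A=58 E=57 D=52 C=51 B=33 F=27 G=15
Assign: A→slot 1, E→slot 4, D→slot 2, C skipped, B→slot 5, F→slot 3, G skipped.
Slots: [1:A] [2:D] [3:F] [4:E] [5:B]
5 of 7 scheduled.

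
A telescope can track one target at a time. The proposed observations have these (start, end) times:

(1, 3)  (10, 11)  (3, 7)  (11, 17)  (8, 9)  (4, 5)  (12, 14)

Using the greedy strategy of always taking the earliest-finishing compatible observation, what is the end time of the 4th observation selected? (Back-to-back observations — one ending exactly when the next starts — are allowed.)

11

Sorted by end: (1,3)  (4,5)  (3,7)  (8,9)  (10,11)  (12,14)  (11,17)
take (1,3); take (4,5); take (8,9); take (10,11); take (12,14).
Selected: (1,3) (4,5) (8,9) (10,11) (12,14)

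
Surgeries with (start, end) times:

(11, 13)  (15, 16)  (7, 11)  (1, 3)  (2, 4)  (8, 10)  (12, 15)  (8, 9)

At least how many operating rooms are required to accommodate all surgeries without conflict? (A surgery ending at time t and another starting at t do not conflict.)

Events (time:±→running): 1:+→1 2:+→2 3:-→1 4:-→0 7:+→1 8:+→2 8:+→3 … peak 3.

3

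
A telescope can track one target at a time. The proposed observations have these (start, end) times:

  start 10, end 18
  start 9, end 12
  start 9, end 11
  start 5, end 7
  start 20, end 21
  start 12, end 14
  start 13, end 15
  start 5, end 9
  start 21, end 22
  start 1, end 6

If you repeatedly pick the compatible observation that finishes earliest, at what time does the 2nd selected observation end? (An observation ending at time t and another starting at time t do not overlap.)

11

Sorted by end: (1,6)  (5,7)  (5,9)  (9,11)  (9,12)  (12,14)  (13,15)  (10,18)  (20,21)  (21,22)
take (1,6); skip (5,7); take (9,11); take (12,14); skip (13,15); take (20,21); take (21,22).
Selected: (1,6) (9,11) (12,14) (20,21) (21,22)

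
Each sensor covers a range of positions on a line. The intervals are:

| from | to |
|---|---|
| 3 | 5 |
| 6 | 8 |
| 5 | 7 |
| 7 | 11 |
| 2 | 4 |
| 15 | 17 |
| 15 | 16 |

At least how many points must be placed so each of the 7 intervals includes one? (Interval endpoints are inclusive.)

3

Sort by right endpoint; whenever an interval is uncovered, place a point at its right end.
Sorted: [2,4] [3,5] [5,7] [6,8] [7,11] [15,16] [15,17]
{[2,4],[3,5]} hit by 4; {[5,7],[6,8],[7,11]} hit by 7; {[15,16],[15,17]} hit by 16.
Points: 4, 7, 16 (3 total).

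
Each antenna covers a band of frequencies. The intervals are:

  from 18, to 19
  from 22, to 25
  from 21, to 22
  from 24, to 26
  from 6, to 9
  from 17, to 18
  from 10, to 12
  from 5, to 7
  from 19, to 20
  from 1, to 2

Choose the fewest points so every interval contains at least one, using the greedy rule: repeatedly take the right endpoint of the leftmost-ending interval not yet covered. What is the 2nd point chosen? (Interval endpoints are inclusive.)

7

Process intervals by earliest right end; each time one isn't hit yet, stab at its right endpoint.
By right end: [1,2]  [5,7]  [6,9]  [10,12]  [17,18]  [18,19]  [19,20]  [21,22]  [22,25]  [24,26]
[1,2] uncovered → point at 2; [5,7] uncovered → point at 7; [10,12] uncovered → point at 12; [17,18] uncovered → point at 18; [19,20] uncovered → point at 20; [21,22] uncovered → point at 22; [24,26] uncovered → point at 26.
Points: 2, 7, 12, 18, 20, 22, 26 (7 total).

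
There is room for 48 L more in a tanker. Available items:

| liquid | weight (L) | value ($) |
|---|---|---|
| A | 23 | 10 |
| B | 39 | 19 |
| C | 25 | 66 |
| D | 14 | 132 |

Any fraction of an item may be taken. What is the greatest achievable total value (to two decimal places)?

Greedy by value/weight ratio, highest first.
Order: D (132/14=9.43) > C (66/25=2.64) > B (19/39=0.49) > A (10/23=0.43)
Fill: take D (14 @ 132) → take C (25 @ 66) → take 9/39 of B → 4.38; 48/48 used.
Total value = 202.38

202.38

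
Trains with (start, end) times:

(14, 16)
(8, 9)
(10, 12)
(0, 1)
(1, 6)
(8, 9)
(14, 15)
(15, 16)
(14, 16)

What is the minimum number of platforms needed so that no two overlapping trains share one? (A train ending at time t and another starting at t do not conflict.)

3

The answer is the maximum number of intervals overlapping at any instant.
starts: [0, 1, 8, 8, 10, 14, 14, 14, 15]
ends:   [1, 6, 9, 9, 12, 15, 16, 16, 16]
s0→1 e1→0 s1→1 e6→0 s8→1 s8→2 e9→1 e9→0 s10→1 e12→0 s14→1 s14→2 s14→3  — peak 3.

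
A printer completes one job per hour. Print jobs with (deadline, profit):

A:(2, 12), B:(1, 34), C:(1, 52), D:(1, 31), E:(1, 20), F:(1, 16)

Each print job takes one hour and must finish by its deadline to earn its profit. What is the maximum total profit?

Take jobs in profit order; each goes to the latest open slot no later than its deadline.
By profit: C(d1,52), B(d1,34), D(d1,31), E(d1,20), F(d1,16), A(d2,12)
C→slot 1; B skipped; D skipped; E skipped; F skipped; A→slot 2.
Profit = 52 + 12 = 64

64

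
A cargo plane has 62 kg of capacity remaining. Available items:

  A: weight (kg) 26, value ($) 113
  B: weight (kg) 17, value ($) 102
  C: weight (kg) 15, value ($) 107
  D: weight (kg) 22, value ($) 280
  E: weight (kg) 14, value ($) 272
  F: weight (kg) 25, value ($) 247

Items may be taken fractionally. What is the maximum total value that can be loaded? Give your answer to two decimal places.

Ratios (sorted): E 19.43, D 12.73, F 9.88, C 7.13, B 6.00, A 4.35
take E (14 @ 272); take D (22 @ 280); take F (25 @ 247); take 1/15 of C → 7.13. Capacity used 62/62.
Total value = 806.13

806.13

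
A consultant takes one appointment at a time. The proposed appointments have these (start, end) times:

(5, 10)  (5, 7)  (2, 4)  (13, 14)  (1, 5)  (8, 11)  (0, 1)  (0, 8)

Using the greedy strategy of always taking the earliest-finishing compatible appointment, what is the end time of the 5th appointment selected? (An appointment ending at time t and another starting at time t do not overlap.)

14

Greedy by earliest finish: after sorting by end time, pick each interval compatible with the last pick.
By end time: (0,1), (2,4), (1,5), (5,7), (0,8), (5,10), (8,11), (13,14).
Pick (0,1); next start ≥ 1 → (2,4); next start ≥ 4 → (5,7); next start ≥ 7 → (8,11); next start ≥ 11 → (13,14).
Selected: (0,1) (2,4) (5,7) (8,11) (13,14)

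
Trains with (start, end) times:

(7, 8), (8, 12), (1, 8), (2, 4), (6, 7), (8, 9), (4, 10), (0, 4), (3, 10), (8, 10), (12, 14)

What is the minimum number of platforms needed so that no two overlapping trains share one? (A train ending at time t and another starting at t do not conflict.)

5

starts: [0, 1, 2, 3, 4, 6, 7, 8, 8, 8, 12]
ends:   [4, 4, 7, 8, 8, 9, 10, 10, 10, 12, 14]
s0→1 s1→2 s2→3 s3→4 e4→3 e4→2 s4→3 s6→4 e7→3 s7→4 e8→3 e8→2 s8→3 s8→4 s8→5  — peak 5.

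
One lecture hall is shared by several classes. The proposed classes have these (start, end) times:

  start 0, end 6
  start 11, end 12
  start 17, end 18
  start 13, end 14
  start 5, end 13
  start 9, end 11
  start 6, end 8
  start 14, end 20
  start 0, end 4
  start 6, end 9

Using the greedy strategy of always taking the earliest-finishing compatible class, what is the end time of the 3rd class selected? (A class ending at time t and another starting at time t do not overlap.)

Order by finish time; keep every interval that doesn't clash with the previous kept one.
By end time: (0,4), (0,6), (6,8), (6,9), (9,11), (11,12), (5,13), (13,14), (17,18), (14,20).
Pick (0,4); next start ≥ 4 → (6,8); next start ≥ 8 → (9,11); next start ≥ 11 → (11,12); next start ≥ 12 → (13,14); next start ≥ 14 → (17,18).
Selected: (0,4) (6,8) (9,11) (11,12) (13,14) (17,18)

11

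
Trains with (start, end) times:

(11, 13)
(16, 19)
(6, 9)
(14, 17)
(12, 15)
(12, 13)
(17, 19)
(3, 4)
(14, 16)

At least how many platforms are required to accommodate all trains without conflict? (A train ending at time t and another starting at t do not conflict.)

starts: [3, 6, 11, 12, 12, 14, 14, 16, 17]
ends:   [4, 9, 13, 13, 15, 16, 17, 19, 19]
s3→1 e4→0 s6→1 e9→0 s11→1 s12→2 s12→3  — peak 3.

3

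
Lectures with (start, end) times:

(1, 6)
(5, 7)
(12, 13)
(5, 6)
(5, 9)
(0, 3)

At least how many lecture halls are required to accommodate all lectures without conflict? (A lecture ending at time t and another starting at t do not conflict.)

4

Count concurrent intervals with a sweep; the peak is the room count.
Events (time:±→running): 0:+→1 1:+→2 3:-→1 5:+→2 5:+→3 5:+→4 … peak 4.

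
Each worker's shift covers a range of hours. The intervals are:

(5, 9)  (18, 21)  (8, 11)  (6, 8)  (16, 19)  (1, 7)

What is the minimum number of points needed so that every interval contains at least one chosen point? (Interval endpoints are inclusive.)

3

Sort by right endpoint; whenever an interval is uncovered, place a point at its right end.
Sorted: [1,7] [6,8] [5,9] [8,11] [16,19] [18,21]
{[1,7],[6,8],[5,9]} hit by 7; {[8,11]} hit by 11; {[16,19],[18,21]} hit by 19.
Points: 7, 11, 19 (3 total).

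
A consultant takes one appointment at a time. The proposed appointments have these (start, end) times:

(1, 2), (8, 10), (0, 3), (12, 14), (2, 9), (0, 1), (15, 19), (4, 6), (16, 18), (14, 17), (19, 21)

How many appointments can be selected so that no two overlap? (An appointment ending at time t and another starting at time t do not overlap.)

Sort by end time and greedily take each interval whose start is ≥ the last chosen end.
By end time: (0,1), (1,2), (0,3), (4,6), (2,9), (8,10), (12,14), (14,17), (16,18), (15,19), (19,21).
Pick (0,1); next start ≥ 1 → (1,2); next start ≥ 2 → (4,6); next start ≥ 6 → (8,10); next start ≥ 10 → (12,14); next start ≥ 14 → (14,17); next start ≥ 17 → (19,21).
Selected 7 appointments.

7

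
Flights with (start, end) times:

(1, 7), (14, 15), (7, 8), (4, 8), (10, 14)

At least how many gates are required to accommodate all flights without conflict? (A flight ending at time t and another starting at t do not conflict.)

2

Events (time:±→running): 1:+→1 4:+→2 … peak 2.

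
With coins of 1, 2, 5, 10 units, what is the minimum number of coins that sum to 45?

5

Greedy: take as many of the largest coin as possible, then repeat with the remainder.
45 − 4×10→5 − 1×5→0
Total coins = 4 + 1 = 5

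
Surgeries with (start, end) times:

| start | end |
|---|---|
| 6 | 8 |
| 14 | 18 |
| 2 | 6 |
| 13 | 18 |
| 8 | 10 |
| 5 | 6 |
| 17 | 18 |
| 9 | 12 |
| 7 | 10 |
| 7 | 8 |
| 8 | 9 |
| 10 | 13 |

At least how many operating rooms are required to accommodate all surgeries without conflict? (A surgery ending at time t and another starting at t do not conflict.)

3

Count concurrent intervals with a sweep; the peak is the room count.
starts: [2, 5, 6, 7, 7, 8, 8, 9, 10, 13, 14, 17]
ends:   [6, 6, 8, 8, 9, 10, 10, 12, 13, 18, 18, 18]
s2→1 s5→2 e6→1 e6→0 s6→1 s7→2 s7→3  — peak 3.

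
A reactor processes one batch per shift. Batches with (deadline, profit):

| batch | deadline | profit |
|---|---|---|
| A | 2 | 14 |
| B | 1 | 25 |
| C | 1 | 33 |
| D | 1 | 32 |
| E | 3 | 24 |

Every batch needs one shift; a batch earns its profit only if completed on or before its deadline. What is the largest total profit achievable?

Profit order: C=33 D=32 B=25 E=24 A=14
Assign: C→slot 1, D skipped, B skipped, E→slot 3, A→slot 2.
Slots: [1:C] [2:A] [3:E]
Profit = 33 + 14 + 24 = 71

71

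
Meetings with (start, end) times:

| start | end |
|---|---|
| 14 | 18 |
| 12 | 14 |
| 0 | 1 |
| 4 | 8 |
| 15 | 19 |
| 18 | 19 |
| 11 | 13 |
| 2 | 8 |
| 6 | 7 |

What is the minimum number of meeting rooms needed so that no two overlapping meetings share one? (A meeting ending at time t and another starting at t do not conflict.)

The answer is the maximum number of intervals overlapping at any instant.
Events (time:±→running): 0:+→1 1:-→0 2:+→1 4:+→2 6:+→3 … peak 3.

3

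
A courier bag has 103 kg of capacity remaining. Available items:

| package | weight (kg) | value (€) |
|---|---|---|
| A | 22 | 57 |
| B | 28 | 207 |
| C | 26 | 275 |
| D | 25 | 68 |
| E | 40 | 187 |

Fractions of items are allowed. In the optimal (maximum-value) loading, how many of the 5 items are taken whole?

Greedy by value/weight ratio, highest first.
Order: C (275/26=10.58) > B (207/28=7.39) > E (187/40=4.67) > D (68/25=2.72) > A (57/22=2.59)
Fill: take C (26 @ 275) → take B (28 @ 207) → take E (40 @ 187) → take 9/25 of D → 24.48; 103/103 used.
3 item(s) taken whole; one partial (take 9/25 of D).

3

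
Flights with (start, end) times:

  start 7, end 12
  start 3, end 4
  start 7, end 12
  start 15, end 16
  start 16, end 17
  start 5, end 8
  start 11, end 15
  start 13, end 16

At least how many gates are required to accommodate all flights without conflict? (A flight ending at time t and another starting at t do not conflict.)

Events (time:±→running): 3:+→1 4:-→0 5:+→1 7:+→2 7:+→3 … peak 3.

3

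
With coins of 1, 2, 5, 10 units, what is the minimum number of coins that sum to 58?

8

Greedy: take as many of the largest coin as possible, then repeat with the remainder.
58 = 5×10 + 1×5 + 1×2 + 1×1
Total coins = 5 + 1 + 1 + 1 = 8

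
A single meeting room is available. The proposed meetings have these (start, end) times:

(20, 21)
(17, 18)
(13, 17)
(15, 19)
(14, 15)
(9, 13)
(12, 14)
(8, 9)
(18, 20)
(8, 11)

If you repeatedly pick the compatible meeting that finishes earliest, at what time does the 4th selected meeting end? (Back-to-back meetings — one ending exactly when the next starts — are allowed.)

18

Sorted by end: (8,9)  (8,11)  (9,13)  (12,14)  (14,15)  (13,17)  (17,18)  (15,19)  (18,20)  (20,21)
take (8,9); take (9,13); skip (12,14); take (14,15); take (17,18); take (18,20); take (20,21).
Selected: (8,9) (9,13) (14,15) (17,18) (18,20) (20,21)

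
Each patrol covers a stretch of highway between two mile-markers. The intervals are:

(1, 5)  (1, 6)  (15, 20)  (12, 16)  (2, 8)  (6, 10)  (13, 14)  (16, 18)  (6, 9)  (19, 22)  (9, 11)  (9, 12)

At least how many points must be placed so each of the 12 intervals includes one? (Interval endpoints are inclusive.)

5

Sort by right endpoint; whenever an interval is uncovered, place a point at its right end.
Sorted: [1,5] [1,6] [2,8] [6,9] [6,10] [9,11] [9,12] [13,14] [12,16] [16,18] [15,20] [19,22]
{[1,5],[1,6],[2,8]} hit by 5; {[6,9],[6,10],[9,11],[9,12]} hit by 9; {[13,14],[12,16]} hit by 14; {[16,18],[15,20]} hit by 18; {[19,22]} hit by 22.
Points: 5, 9, 14, 18, 22 (5 total).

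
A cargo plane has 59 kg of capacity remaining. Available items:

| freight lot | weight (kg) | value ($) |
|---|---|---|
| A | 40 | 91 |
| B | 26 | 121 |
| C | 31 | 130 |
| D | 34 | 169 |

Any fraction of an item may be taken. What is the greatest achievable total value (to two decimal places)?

285.35

Ratios (sorted): D 4.97, B 4.65, C 4.19, A 2.27
take D (34 @ 169); take 25/26 of B → 116.35. Capacity used 59/59.
Total value = 285.35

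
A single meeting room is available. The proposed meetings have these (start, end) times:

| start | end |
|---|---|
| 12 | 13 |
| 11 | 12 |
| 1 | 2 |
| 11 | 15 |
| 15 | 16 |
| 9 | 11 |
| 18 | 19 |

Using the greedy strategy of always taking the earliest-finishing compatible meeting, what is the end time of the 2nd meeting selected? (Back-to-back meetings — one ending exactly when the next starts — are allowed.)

11

By end time: (1,2), (9,11), (11,12), (12,13), (11,15), (15,16), (18,19).
Pick (1,2); next start ≥ 2 → (9,11); next start ≥ 11 → (11,12); next start ≥ 12 → (12,13); next start ≥ 13 → (15,16); next start ≥ 16 → (18,19).
Selected: (1,2) (9,11) (11,12) (12,13) (15,16) (18,19)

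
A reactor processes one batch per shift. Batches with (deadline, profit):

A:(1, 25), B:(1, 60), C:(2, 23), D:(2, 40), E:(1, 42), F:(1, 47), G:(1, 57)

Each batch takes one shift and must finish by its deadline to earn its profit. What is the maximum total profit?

100

By profit: B(d1,60), G(d1,57), F(d1,47), E(d1,42), D(d2,40), A(d1,25), C(d2,23)
B→slot 1; G skipped; F skipped; E skipped; D→slot 2; A skipped; C skipped.
Profit = 60 + 40 = 100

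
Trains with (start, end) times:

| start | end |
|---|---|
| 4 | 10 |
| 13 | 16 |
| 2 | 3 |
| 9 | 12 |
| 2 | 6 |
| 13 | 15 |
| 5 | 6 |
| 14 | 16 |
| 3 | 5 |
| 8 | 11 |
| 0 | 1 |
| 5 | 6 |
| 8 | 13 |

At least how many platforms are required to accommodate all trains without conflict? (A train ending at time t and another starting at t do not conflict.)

4

starts: [0, 2, 2, 3, 4, 5, 5, 8, 8, 9, 13, 13, 14]
ends:   [1, 3, 5, 6, 6, 6, 10, 11, 12, 13, 15, 16, 16]
s0→1 e1→0 s2→1 s2→2 e3→1 s3→2 s4→3 e5→2 s5→3 s5→4  — peak 4.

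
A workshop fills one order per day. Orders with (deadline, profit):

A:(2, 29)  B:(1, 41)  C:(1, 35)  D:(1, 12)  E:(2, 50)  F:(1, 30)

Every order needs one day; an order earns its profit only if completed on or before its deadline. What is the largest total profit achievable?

91

Sort by profit descending; place each in the latest free slot ≤ its deadline.
By profit: E(d2,50), B(d1,41), C(d1,35), F(d1,30), A(d2,29), D(d1,12)
E→slot 2; B→slot 1; C skipped; F skipped; A skipped; D skipped.
Profit = 41 + 50 = 91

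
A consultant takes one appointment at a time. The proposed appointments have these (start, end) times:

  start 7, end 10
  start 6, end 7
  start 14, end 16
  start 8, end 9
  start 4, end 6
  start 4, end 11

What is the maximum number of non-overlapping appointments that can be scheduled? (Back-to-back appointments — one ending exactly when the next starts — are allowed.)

4

Sort by end time and greedily take each interval whose start is ≥ the last chosen end.
By end time: (4,6), (6,7), (8,9), (7,10), (4,11), (14,16).
Pick (4,6); next start ≥ 6 → (6,7); next start ≥ 7 → (8,9); next start ≥ 9 → (14,16).
Selected 4 appointments.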